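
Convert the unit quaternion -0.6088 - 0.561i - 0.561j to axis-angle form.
axis = (-√2/2, -√2/2, 0), θ = 255°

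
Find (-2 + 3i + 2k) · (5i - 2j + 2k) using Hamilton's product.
-19 - 6i + 8j - 10k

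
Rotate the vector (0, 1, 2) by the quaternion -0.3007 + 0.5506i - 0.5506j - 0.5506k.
(-1.488, 1.662, -0.15)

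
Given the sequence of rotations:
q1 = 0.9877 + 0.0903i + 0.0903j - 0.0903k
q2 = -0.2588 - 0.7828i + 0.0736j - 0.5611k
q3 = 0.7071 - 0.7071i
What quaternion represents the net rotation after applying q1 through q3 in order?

q2 · q1 = -0.2422 - 0.7525i - 0.072j - 0.6082k
q3 · q2 · q1 = -0.7034 - 0.3608i - 0.481j - 0.3791k
-0.7034 - 0.3608i - 0.481j - 0.3791k


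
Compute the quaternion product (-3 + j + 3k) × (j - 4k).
11 - 7i - 3j + 12k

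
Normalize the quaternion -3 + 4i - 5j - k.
-0.4201 + 0.5601i - 0.7001j - 0.14k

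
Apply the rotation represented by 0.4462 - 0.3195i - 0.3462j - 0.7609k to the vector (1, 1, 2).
(0.857, 0.804, 2.149)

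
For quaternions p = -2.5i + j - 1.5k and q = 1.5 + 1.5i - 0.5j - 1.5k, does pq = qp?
No: pq = 2 - 6i - 4.5j - 2.5k ≠ 2 - 1.5i + 7.5j - 2k = qp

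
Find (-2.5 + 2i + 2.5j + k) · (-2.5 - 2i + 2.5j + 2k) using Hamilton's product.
2 + 2.5i - 18.5j + 2.5k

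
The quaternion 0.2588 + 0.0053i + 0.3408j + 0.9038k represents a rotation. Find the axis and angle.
axis = (0.0055, 0.3528, 0.9357), θ = 5π/6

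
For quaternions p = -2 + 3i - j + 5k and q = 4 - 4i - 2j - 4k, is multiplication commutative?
No: pq = 22 + 34i - 8j + 18k ≠ 22 + 6i + 8j + 38k = qp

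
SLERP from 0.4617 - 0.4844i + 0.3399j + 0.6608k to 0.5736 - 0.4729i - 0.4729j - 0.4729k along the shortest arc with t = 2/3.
0.721 - 0.6457i - 0.2384j - 0.0798k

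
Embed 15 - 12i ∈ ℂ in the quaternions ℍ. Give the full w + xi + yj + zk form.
15 - 12i + 0j + 0k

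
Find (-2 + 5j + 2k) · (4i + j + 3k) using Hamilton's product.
-11 + 5i + 6j - 26k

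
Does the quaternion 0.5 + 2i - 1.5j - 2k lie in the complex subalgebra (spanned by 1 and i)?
No. The quaternion 0.5 + 2i - 1.5j - 2k has j-coefficient y = -1.5 and k-coefficient z = -2, not both zero, so it does not lie in the complex subalgebra spanned by 1 and i.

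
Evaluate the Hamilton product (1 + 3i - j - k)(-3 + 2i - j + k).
-9 - 9i - 3j + 3k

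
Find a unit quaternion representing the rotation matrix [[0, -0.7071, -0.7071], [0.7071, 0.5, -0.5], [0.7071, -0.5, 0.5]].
0.7071 - 0.5j + 0.5k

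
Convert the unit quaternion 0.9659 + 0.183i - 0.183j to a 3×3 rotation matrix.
[[0.933, -0.067, -0.3535], [-0.067, 0.933, -0.3535], [0.3535, 0.3535, 0.866]]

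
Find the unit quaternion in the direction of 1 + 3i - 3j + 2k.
0.2085 + 0.6255i - 0.6255j + 0.417k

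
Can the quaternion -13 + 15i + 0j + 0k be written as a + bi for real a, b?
Yes. The quaternion -13 + 15i has j- and k-coefficients y = z = 0, so it lies in the complex subalgebra spanned by 1 and i.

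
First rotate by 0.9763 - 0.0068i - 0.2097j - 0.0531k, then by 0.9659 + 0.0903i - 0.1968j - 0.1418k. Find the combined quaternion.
0.8948 + 0.0623i - 0.3889j - 0.21k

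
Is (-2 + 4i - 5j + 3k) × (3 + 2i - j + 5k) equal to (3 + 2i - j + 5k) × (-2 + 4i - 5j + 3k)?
No: pq = -34 - 14i - 27j + 5k ≠ -34 + 30i + j - 7k = qp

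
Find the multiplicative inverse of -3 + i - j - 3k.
-0.15 - 0.05i + 0.05j + 0.15k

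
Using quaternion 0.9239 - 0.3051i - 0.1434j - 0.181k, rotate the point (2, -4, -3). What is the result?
(0.562, -5.334, 0.48)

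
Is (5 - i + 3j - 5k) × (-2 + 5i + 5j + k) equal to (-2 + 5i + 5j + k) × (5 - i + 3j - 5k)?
No: pq = -15 + 55i - 5j - 5k ≠ -15 - i + 43j + 35k = qp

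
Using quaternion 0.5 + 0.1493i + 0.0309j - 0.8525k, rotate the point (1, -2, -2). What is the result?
(-1.732, 0.557, -2.386)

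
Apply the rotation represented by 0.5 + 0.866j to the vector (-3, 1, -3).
(-1.098, 1, 4.098)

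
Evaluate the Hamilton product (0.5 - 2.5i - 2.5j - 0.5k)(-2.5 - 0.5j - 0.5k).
-2.75 + 7.25i + 4.75j + 2.25k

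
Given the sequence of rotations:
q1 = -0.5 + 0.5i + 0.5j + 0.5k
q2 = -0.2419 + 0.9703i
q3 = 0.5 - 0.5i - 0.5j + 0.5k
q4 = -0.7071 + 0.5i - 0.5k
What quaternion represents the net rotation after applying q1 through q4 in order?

q2 · q1 = -0.3642 - 0.6061i - 0.6061j + 0.3642k
q3 · q2 · q1 = -0.9703 - 0.2419j
q4 · q3 · q2 · q1 = 0.6861 - 0.6061i + 0.171j + 0.3642k
0.6861 - 0.6061i + 0.171j + 0.3642k


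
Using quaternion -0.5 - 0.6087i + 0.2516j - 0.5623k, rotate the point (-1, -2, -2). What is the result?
(0.63, 2.274, -1.852)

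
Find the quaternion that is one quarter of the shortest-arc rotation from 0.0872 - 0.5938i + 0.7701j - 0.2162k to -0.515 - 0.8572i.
-0.0845 - 0.7484i + 0.6334j - 0.1778k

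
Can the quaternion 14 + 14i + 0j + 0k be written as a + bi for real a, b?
Yes. The quaternion 14 + 14i has j- and k-coefficients y = z = 0, so it lies in the complex subalgebra spanned by 1 and i.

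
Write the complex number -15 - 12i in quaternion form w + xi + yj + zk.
-15 - 12i + 0j + 0k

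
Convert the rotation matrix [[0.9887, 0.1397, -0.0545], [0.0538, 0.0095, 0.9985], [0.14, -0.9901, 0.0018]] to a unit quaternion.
0.7071 - 0.7031i - 0.0688j - 0.0304k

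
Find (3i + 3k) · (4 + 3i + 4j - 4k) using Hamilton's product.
3 + 21j + 24k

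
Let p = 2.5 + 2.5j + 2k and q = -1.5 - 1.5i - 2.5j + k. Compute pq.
0.5 + 3.75i - 13j + 3.25k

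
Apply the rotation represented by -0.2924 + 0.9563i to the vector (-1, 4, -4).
(-1, -5.553, 1.079)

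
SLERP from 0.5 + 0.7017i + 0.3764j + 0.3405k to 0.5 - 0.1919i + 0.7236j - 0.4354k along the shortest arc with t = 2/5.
0.6295 + 0.4169i + 0.6552j + 0.0236k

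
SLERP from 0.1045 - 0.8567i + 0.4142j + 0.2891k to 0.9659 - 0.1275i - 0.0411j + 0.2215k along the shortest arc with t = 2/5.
0.5769 - 0.6935i + 0.2821j + 0.3265k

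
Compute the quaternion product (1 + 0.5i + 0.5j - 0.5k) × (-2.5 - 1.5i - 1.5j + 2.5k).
0.25 - 2.25i - 3.25j + 3.75k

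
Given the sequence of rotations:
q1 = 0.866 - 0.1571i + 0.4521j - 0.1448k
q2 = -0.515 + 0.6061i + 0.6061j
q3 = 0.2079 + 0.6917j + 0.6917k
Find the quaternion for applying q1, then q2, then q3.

q2 · q1 = -0.6248 + 0.518i + 0.3798j + 0.4438k
q3 · q2 · q1 = -0.6996 + 0.152i + 0.0051j - 0.6982k
-0.6996 + 0.152i + 0.0051j - 0.6982k


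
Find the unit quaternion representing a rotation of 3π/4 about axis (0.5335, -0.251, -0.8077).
0.3827 + 0.4929i - 0.2319j - 0.7462k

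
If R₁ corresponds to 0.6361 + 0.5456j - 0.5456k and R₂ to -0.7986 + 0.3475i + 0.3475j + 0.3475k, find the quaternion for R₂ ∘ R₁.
-0.508 - 0.1581i - 0.0251j + 0.8464k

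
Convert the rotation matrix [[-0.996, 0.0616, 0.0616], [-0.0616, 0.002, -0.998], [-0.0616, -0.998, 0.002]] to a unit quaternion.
-0.0436 - 0.7064j + 0.7064k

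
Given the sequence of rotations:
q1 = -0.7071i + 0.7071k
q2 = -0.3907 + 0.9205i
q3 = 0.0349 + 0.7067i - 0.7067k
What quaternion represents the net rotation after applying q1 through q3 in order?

q2 · q1 = 0.6509 + 0.2763i - 0.6509j - 0.2763k
q3 · q2 · q1 = -0.3678 + 0.0096i - 0.0227j - 0.9296k
-0.3678 + 0.0096i - 0.0227j - 0.9296k


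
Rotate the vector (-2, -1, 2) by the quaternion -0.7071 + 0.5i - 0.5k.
(-1.293, 0, 2.707)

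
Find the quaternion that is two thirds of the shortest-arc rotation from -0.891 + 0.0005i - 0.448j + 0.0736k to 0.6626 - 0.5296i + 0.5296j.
-0.77 + 0.3652i - 0.5226j + 0.0259k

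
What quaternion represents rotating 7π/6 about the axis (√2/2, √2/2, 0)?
-0.2588 + 0.683i + 0.683j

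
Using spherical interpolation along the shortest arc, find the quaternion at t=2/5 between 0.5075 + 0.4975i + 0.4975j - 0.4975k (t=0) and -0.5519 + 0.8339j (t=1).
0.086 + 0.3809i + 0.8381j - 0.3809k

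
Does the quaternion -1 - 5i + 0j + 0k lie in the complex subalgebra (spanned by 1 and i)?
Yes. The quaternion -1 - 5i has j- and k-coefficients y = z = 0, so it lies in the complex subalgebra spanned by 1 and i.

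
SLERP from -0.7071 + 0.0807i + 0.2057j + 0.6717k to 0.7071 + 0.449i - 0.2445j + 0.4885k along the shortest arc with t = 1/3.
-0.894 - 0.1379i + 0.2776j + 0.3237k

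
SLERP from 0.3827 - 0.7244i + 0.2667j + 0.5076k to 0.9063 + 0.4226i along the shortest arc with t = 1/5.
0.6335 - 0.5544i + 0.251j + 0.4778k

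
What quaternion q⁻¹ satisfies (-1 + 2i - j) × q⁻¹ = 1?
-0.1667 - 0.3333i + 0.1667j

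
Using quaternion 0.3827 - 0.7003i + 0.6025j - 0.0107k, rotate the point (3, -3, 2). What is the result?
(4.281, -1.567, -1.105)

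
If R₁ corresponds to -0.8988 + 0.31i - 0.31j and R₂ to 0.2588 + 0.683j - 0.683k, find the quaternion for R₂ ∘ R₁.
-0.0209 - 0.1315i - 0.9058j + 0.4022k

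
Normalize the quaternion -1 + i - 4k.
-0.2357 + 0.2357i - 0.9428k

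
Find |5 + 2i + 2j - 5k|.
√58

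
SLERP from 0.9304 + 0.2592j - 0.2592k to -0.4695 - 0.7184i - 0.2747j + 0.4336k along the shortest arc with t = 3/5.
0.7268 + 0.4717i + 0.297j - 0.4013k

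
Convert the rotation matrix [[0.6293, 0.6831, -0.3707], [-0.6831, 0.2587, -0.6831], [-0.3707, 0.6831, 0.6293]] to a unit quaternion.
0.7933 + 0.4305i - 0.4305k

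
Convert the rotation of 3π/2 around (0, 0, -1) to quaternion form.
-0.7071 - 0.7071k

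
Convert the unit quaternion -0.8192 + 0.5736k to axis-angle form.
axis = (0, 0, 1), θ = 290°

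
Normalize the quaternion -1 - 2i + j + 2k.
-0.3162 - 0.6325i + 0.3162j + 0.6325k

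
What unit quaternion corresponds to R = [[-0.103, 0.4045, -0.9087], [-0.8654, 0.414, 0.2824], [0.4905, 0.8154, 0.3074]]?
0.6361 + 0.2095i - 0.5499j - 0.4991k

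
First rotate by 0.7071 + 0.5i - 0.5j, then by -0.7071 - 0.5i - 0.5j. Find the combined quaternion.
-0.5 - 0.7071i + 0.5k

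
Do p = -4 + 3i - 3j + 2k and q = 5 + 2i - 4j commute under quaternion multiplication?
No: pq = -38 + 15i + 5j + 4k ≠ -38 - i - 3j + 16k = qp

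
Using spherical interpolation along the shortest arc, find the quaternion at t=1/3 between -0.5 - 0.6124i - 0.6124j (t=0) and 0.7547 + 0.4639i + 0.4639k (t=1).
-0.6378 - 0.61i - 0.4374j - 0.1725k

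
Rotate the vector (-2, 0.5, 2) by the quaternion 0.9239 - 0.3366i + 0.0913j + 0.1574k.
(-1.918, 1.205, 1.766)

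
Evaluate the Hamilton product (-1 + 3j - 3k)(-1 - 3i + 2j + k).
-2 + 12i + 4j + 11k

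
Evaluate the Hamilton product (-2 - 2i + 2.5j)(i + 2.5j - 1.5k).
-4.25 - 5.75i - 8j - 4.5k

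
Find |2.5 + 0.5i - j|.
2.739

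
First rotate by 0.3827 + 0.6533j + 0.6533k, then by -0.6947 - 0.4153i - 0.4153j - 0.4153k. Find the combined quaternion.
0.2768 - 0.1589i - 0.3415j - 0.8841k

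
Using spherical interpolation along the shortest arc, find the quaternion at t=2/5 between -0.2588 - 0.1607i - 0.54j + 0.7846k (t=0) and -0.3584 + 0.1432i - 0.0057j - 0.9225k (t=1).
-0.009 - 0.1684i - 0.3492j + 0.9218k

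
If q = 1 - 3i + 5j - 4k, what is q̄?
1 + 3i - 5j + 4k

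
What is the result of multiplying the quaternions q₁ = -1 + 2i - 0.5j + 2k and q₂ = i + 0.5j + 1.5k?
-4.75 - 2.75i - 1.5j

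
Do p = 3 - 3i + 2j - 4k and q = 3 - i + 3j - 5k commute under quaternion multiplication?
No: pq = -20 - 10i + 4j - 34k ≠ -20 - 14i + 26j - 20k = qp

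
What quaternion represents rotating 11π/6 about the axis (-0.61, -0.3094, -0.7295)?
-0.9659 - 0.1579i - 0.0801j - 0.1888k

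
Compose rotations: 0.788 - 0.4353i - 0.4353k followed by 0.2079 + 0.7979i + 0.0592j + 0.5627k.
0.7561 + 0.5125i + 0.149j + 0.3787k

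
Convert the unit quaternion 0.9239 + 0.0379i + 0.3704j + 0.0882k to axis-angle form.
axis = (0.099, 0.968, 0.2305), θ = π/4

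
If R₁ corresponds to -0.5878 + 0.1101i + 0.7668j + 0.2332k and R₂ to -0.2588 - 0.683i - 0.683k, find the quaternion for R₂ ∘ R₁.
0.3866 + 0.8967i - 0.1144j - 0.1826k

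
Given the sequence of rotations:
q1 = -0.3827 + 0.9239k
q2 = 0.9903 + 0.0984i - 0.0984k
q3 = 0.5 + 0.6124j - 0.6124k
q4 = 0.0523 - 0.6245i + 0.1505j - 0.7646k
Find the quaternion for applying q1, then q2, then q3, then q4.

q2 · q1 = -0.2881 - 0.0377i - 0.0909j + 0.9526k
q3 · q2 · q1 = 0.495 + 0.5089i - 0.1988j + 0.6758k
q4 · q3 · q2 · q1 = 0.8903 - 0.3328i + 0.097j - 0.2956k
0.8903 - 0.3328i + 0.097j - 0.2956k


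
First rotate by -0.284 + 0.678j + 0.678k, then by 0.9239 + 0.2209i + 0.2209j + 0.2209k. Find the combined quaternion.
-0.5619 - 0.0627i + 0.4139j + 0.7134k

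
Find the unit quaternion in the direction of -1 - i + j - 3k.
-0.2887 - 0.2887i + 0.2887j - 0.866k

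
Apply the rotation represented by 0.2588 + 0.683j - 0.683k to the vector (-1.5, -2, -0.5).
(0.415, 0.863, 2.363)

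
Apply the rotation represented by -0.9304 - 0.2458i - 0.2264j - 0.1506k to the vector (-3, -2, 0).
(-2.218, -2.842, -0.009)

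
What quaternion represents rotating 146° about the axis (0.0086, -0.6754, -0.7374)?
0.2924 + 0.0082i - 0.6459j - 0.7052k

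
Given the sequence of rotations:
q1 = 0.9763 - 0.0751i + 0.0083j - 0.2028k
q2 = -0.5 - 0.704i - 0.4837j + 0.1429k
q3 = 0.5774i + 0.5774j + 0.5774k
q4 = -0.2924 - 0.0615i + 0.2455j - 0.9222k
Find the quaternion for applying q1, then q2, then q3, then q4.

q2 · q1 = -0.508 - 0.5529i - 0.6299j + 0.1987k
q3 · q2 · q1 = 0.5682 + 0.1851i - 0.7273j - 0.3378k
q4 · q3 · q2 · q1 = -0.2877 - 0.8427i + 0.1607j - 0.4259k
-0.2877 - 0.8427i + 0.1607j - 0.4259k


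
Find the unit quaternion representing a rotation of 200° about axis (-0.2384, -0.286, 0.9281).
-0.1736 - 0.2348i - 0.2817j + 0.914k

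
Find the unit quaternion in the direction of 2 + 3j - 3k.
0.4264 + 0.6396j - 0.6396k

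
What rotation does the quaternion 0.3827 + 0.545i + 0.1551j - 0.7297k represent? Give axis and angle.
axis = (0.5899, 0.1679, -0.7898), θ = 3π/4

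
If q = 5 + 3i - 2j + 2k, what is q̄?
5 - 3i + 2j - 2k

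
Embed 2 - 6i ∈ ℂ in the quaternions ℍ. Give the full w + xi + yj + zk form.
2 - 6i + 0j + 0k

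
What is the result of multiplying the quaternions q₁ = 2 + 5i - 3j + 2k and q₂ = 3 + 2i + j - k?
1 + 20i + 2j + 15k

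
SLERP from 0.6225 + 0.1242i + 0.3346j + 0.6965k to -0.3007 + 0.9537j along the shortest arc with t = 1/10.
0.5607 + 0.1205i + 0.4627j + 0.676k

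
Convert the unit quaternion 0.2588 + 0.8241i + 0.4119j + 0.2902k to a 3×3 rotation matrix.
[[0.4922, 0.5287, 0.6915], [0.8291, -0.5267, -0.1875], [0.2651, 0.6656, -0.6976]]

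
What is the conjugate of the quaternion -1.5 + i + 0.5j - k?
-1.5 - i - 0.5j + k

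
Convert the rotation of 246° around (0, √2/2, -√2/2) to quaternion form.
-0.5446 + 0.593j - 0.593k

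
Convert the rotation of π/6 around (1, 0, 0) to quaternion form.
0.9659 + 0.2588i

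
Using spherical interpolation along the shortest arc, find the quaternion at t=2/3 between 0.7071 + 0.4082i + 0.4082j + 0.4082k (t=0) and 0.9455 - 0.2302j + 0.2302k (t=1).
0.9366 + 0.1514i - 0.0127j + 0.3156k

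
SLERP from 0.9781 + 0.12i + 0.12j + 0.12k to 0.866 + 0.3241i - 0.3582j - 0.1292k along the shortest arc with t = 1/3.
0.9788 + 0.1967i - 0.0432j + 0.0373k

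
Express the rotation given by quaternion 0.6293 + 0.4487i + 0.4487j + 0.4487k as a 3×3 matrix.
[[0.1947, -0.1621, 0.9674], [0.9674, 0.1947, -0.1621], [-0.1621, 0.9674, 0.1947]]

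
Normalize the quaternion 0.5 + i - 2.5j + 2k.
0.1474 + 0.2949i - 0.7372j + 0.5898k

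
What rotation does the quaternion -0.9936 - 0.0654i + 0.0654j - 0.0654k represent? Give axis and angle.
axis = (-√3/3, √3/3, -√3/3), θ = 347°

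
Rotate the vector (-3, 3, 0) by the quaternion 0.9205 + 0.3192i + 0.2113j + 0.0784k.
(-2.724, 1.514, 2.879)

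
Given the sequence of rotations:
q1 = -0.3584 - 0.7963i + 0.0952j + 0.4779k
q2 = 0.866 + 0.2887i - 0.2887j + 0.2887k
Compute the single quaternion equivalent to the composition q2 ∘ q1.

q2 · q1 = -0.191 - 0.9585i - 0.1819j + 0.108k
-0.191 - 0.9585i - 0.1819j + 0.108k


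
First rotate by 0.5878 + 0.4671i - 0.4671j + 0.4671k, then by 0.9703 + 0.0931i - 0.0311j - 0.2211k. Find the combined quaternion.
0.6156 + 0.3901i - 0.6183j + 0.2943k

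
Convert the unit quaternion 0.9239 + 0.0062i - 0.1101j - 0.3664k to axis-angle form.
axis = (0.0162, -0.2877, -0.9576), θ = π/4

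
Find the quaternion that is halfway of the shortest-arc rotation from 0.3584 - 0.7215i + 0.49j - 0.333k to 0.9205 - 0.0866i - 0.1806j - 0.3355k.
0.7601 - 0.4803i + 0.1839j - 0.3973k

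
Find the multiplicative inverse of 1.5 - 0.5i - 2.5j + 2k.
0.1176 + 0.0392i + 0.1961j - 0.1569k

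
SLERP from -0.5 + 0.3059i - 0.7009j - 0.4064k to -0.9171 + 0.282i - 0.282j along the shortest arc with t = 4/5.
-0.8677 + 0.3i - 0.3863j - 0.0887k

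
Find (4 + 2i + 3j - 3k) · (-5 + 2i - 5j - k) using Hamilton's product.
-12 - 20i - 39j - 5k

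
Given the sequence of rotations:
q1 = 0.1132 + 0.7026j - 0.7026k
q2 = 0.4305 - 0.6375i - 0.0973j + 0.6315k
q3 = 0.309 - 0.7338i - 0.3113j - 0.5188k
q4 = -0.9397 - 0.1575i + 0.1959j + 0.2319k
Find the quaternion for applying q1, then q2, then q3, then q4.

q2 · q1 = 0.5608 - 0.4475i - 0.1565j - 0.6789k
q3 · q2 · q1 = -0.556 - 0.4196i - 0.4889j - 0.5252k
q4 · q3 · q2 · q1 = 0.674 + 0.4924i + 0.1705j + 0.5238k
0.674 + 0.4924i + 0.1705j + 0.5238k


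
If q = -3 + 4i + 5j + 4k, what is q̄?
-3 - 4i - 5j - 4k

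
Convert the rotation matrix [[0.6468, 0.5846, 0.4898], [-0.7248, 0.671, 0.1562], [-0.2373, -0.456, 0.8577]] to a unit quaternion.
0.891 - 0.1718i + 0.204j - 0.3674k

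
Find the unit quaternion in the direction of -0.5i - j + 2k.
-0.2182i - 0.4364j + 0.8729k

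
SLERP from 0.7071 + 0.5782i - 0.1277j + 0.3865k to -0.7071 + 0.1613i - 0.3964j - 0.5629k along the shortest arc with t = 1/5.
0.7643 + 0.4527i - 0.016j + 0.4589k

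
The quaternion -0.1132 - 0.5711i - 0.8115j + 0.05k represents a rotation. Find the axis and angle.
axis = (-0.5748, -0.8167, 0.0503), θ = 193°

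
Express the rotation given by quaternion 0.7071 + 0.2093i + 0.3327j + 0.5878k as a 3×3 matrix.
[[0.0876, -0.692, 0.7166], [0.9705, 0.2214, 0.0951], [-0.2245, 0.6871, 0.691]]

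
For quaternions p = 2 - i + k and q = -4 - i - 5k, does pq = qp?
No: pq = -4 + 2i - 6j - 14k ≠ -4 + 2i + 6j - 14k = qp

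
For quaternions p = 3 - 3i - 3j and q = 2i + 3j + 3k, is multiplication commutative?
No: pq = 15 - 3i + 18j + 6k ≠ 15 + 15i + 12k = qp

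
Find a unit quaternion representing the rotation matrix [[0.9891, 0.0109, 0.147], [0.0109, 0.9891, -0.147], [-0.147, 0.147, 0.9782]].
0.9945 + 0.0739i + 0.0739j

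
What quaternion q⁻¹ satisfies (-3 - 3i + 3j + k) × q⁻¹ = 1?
-0.1071 + 0.1071i - 0.1071j - 0.0357k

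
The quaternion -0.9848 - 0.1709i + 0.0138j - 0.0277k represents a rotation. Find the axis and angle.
axis = (-0.984, 0.0795, -0.1595), θ = 340°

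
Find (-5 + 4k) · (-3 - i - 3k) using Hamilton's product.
27 + 5i - 4j + 3k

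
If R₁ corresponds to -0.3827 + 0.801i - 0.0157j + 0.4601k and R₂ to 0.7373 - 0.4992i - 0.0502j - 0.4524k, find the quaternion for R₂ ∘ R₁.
0.3251 + 0.7514i - 0.1251j + 0.5604k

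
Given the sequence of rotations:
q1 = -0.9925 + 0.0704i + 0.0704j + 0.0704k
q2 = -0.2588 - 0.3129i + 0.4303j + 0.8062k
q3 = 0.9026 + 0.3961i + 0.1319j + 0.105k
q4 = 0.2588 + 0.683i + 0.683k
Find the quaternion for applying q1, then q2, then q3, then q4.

q2 · q1 = 0.1918 + 0.2659i - 0.3665j - 0.8707k
q3 · q2 · q1 = 0.2076 + 0.2396i + 0.0673j - 0.946k
q4 · q3 · q2 · q1 = 0.5362 + 0.1578i + 0.8272j - 0.0571k
0.5362 + 0.1578i + 0.8272j - 0.0571k


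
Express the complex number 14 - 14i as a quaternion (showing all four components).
14 - 14i + 0j + 0k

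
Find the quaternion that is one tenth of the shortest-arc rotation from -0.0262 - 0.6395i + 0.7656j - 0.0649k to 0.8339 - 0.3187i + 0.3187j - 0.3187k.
0.0784 - 0.6397i + 0.758j - 0.1003k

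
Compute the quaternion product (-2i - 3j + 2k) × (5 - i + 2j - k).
6 - 11i - 19j + 3k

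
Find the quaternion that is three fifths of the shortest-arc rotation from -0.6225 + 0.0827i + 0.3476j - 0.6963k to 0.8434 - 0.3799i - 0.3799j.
-0.8178 + 0.2814i + 0.3979j - 0.3062k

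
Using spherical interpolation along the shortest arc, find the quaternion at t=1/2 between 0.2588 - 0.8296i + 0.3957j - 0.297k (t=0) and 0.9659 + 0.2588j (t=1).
0.7447 - 0.5044i + 0.398j - 0.1806k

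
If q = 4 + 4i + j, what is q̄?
4 - 4i - j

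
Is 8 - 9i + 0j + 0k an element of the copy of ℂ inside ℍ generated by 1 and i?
Yes. The quaternion 8 - 9i has j- and k-coefficients y = z = 0, so it lies in the complex subalgebra spanned by 1 and i.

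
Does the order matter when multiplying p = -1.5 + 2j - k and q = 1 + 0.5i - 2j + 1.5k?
Yes: pq = 4 + 0.25i + 4.5j - 4.25k ≠ 4 - 1.75i + 5.5j - 2.25k = qp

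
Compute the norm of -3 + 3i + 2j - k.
√23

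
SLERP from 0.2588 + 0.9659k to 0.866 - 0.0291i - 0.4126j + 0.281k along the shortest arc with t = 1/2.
0.6504 - 0.0168i - 0.2386j + 0.721k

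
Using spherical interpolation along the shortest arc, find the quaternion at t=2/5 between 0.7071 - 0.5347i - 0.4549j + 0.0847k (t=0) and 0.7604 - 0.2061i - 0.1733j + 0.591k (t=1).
0.7712 - 0.4255i - 0.3612j + 0.306k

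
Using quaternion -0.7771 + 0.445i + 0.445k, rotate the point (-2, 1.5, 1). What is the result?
(0.226, 2.387, -1.226)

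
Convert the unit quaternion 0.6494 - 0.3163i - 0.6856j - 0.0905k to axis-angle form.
axis = (-0.4159, -0.9016, -0.119), θ = 99°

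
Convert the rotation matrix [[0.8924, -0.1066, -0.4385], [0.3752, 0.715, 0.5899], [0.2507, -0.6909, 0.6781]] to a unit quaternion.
0.9063 - 0.3533i - 0.1901j + 0.1329k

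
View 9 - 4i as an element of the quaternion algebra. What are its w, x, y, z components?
9 - 4i + 0j + 0k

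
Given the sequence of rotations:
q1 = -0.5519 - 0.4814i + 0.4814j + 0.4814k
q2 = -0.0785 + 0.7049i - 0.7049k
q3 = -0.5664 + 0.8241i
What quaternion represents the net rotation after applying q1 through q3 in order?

q2 · q1 = 0.722 - 0.0119i - 0.0378j + 0.6906k
q3 · q2 · q1 = -0.3991 + 0.6017i - 0.5477j - 0.4223k
-0.3991 + 0.6017i - 0.5477j - 0.4223k


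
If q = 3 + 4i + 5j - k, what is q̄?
3 - 4i - 5j + k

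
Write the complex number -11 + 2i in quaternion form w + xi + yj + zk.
-11 + 2i + 0j + 0k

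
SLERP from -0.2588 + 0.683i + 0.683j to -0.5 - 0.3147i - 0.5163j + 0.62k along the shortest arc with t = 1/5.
-0.1012 + 0.6698i + 0.7195j - 0.1528k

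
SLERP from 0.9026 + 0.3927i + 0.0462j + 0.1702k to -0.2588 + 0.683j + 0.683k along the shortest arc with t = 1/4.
0.9072 + 0.3537i - 0.2071j - 0.0954k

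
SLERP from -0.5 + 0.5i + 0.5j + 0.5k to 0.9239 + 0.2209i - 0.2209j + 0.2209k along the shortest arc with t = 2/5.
-0.8147 + 0.245i + 0.4649j + 0.245k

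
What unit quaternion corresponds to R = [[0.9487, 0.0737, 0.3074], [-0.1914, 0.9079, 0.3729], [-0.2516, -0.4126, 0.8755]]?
0.9659 - 0.2033i + 0.1447j - 0.0686k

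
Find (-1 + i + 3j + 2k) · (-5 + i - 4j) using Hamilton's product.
16 + 2i - 9j - 17k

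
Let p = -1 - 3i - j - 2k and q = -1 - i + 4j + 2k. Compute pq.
6 + 10i + 5j - 13k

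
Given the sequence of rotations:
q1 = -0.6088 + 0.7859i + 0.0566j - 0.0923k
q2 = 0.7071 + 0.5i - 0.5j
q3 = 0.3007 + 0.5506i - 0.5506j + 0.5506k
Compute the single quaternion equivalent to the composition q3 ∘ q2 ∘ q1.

q2 · q1 = -0.7951 + 0.2975i + 0.3906j + 0.356k
q3 · q2 · q1 = -0.3838 - 0.7594i + 0.523j + 0.0481k
-0.3838 - 0.7594i + 0.523j + 0.0481k


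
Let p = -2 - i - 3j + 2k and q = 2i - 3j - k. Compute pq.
-5 + 5i + 9j + 11k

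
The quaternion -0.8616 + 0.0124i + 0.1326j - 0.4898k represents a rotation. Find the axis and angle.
axis = (0.0244, 0.2612, -0.965), θ = 299°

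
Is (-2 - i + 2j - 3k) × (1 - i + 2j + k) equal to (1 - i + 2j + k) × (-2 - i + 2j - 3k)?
No: pq = -4 + 9i + 2j - 5k ≠ -4 - 7i - 6j - 5k = qp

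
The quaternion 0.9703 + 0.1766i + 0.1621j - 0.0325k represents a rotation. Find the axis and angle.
axis = (0.73, 0.6701, -0.1343), θ = 28°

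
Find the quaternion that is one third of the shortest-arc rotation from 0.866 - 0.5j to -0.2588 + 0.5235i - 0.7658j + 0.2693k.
0.59 + 0.2403i - 0.7608j + 0.1236k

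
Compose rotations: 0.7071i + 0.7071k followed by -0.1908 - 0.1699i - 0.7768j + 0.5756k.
-0.2869 - 0.6842i + 0.5271j + 0.4144k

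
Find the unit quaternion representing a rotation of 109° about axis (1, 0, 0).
0.5807 + 0.8141i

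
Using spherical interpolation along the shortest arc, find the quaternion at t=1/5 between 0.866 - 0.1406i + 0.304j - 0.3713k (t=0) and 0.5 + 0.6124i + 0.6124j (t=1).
0.8575 + 0.025i + 0.4045j - 0.3169k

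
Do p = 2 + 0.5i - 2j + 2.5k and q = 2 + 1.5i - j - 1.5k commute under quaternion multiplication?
No: pq = 5 + 9.5i - 1.5j + 4.5k ≠ 5 - 1.5i - 10.5j - 0.5k = qp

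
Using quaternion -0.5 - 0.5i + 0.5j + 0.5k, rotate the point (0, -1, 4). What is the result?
(-4, 0, -1)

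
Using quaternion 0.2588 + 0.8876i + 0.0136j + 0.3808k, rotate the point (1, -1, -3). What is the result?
(-1.167, 2.434, 1.927)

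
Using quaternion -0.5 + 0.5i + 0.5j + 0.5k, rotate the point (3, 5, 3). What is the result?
(5, 3, 3)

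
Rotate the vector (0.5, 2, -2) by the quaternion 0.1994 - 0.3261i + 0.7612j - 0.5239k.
(-2.219, 1.459, -1.093)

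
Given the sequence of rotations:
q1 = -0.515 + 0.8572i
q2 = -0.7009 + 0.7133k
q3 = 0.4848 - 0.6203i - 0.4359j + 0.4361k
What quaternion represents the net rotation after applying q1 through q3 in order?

q2 · q1 = 0.361 - 0.6008i + 0.6114j - 0.3673k
q3 · q2 · q1 = 0.229 - 0.6217i - 0.3508j - 0.6618k
0.229 - 0.6217i - 0.3508j - 0.6618k


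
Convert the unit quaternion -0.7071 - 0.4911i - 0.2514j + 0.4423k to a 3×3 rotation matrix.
[[0.4823, 0.8724, -0.0789], [-0.3786, 0.1264, -0.9169], [-0.79, 0.4721, 0.3912]]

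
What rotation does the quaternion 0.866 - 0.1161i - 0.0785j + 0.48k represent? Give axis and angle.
axis = (-0.2322, -0.157, 0.9599), θ = π/3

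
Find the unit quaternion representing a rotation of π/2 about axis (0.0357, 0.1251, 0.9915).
0.7071 + 0.0252i + 0.0885j + 0.7011k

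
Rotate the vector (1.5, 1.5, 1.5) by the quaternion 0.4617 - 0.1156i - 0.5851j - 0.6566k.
(-0.291, 0.773, 2.463)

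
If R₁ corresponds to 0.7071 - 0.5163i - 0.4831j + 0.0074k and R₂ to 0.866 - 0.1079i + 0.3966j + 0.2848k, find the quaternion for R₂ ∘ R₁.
0.7461 - 0.3829i - 0.2842j + 0.4647k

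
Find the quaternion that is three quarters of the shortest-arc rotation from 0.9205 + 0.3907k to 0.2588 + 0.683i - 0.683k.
0.1093 - 0.6255i + 0.7725k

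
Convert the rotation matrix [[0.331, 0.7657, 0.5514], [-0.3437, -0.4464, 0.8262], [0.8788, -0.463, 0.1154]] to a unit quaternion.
-0.5 + 0.6446i + 0.1637j + 0.5547k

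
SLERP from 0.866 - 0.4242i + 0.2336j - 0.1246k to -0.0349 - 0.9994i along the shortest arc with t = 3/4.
0.2416 - 0.9668i + 0.073j - 0.039k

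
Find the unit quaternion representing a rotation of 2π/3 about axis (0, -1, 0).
0.5 - 0.866j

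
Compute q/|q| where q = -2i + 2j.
-0.7071i + 0.7071j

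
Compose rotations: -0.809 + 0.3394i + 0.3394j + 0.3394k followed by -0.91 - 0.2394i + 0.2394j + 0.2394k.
0.6549 - 0.1152i - 0.34j - 0.665k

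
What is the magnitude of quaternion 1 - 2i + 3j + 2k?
√18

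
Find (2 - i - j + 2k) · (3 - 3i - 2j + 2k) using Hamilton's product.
-3 - 7i - 11j + 9k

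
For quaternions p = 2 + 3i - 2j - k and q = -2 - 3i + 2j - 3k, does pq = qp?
No: pq = 6 - 4i + 20j - 4k ≠ 6 - 20i - 4j - 4k = qp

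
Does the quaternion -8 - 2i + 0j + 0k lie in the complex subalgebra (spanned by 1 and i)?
Yes. The quaternion -8 - 2i has j- and k-coefficients y = z = 0, so it lies in the complex subalgebra spanned by 1 and i.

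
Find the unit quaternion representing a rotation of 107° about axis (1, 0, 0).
0.5948 + 0.8039i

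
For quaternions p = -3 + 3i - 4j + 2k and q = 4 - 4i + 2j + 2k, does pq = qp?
No: pq = 4 + 12i - 36j - 8k ≠ 4 + 36i - 8j + 12k = qp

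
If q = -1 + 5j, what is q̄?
-1 - 5j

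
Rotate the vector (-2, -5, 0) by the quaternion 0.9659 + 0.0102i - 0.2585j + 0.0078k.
(-1.631, -5.018, -1.077)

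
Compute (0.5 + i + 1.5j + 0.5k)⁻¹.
0.1333 - 0.2667i - 0.4j - 0.1333k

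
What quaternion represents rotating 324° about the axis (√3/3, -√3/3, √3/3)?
-0.9511 + 0.1784i - 0.1784j + 0.1784k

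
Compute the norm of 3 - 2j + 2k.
√17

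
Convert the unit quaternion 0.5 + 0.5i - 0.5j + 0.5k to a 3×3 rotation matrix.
[[0, -1, 0], [0, 0, -1], [1, 0, 0]]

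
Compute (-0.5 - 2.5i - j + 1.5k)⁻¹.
-0.0513 + 0.2564i + 0.1026j - 0.1538k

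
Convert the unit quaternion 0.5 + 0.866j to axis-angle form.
axis = (0, 1, 0), θ = 2π/3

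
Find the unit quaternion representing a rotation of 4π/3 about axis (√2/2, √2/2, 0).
-0.5 + 0.6124i + 0.6124j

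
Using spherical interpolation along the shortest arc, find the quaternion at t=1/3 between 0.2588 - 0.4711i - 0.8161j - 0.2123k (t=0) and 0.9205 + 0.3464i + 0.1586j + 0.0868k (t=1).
-0.2238 - 0.5634i - 0.7641j - 0.2206k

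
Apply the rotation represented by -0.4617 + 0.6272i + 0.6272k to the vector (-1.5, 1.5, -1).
(-0.238, -0.571, -2.262)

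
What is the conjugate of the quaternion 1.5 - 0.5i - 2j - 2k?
1.5 + 0.5i + 2j + 2k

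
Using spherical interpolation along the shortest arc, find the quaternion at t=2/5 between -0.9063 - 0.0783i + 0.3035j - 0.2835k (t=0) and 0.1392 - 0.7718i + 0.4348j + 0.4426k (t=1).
-0.7943 + 0.3777i - 0.0081j - 0.4757k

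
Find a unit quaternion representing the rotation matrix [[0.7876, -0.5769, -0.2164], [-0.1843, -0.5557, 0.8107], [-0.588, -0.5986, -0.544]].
-0.4147 + 0.8496i - 0.224j - 0.2367k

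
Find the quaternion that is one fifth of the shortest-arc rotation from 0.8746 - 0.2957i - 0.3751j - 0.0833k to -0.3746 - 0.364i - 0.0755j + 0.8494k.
0.8838 - 0.1676i - 0.3159j - 0.3018k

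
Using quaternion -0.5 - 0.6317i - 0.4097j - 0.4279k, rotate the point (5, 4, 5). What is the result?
(6.601, 2.665, 3.915)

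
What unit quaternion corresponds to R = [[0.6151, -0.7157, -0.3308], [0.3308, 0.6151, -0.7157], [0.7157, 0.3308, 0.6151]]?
0.8434 + 0.3102i - 0.3102j + 0.3102k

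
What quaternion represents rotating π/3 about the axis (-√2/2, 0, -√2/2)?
0.866 - 0.3536i - 0.3536k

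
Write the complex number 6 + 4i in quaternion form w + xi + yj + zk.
6 + 4i + 0j + 0k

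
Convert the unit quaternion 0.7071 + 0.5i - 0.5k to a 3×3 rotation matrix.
[[0.5, 0.7071, -0.5], [-0.7071, 0, -0.7071], [-0.5, 0.7071, 0.5]]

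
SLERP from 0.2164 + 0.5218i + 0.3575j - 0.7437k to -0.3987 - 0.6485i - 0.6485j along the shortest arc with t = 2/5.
0.3179 + 0.6276i + 0.5207j - 0.4837k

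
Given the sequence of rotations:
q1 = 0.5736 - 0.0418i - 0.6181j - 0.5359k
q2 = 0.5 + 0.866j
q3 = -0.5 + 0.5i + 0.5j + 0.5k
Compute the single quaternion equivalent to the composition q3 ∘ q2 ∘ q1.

q2 · q1 = 0.8221 - 0.485i + 0.1877j - 0.2318k
q3 · q2 · q1 = -0.1465 + 0.4438i + 0.1906j + 0.8633k
-0.1465 + 0.4438i + 0.1906j + 0.8633k


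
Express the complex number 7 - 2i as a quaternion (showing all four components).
7 - 2i + 0j + 0k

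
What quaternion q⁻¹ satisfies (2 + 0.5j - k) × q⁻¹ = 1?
0.381 - 0.0952j + 0.1905k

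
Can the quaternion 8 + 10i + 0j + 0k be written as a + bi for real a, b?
Yes. The quaternion 8 + 10i has j- and k-coefficients y = z = 0, so it lies in the complex subalgebra spanned by 1 and i.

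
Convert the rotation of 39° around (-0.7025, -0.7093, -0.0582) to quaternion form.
0.9426 - 0.2345i - 0.2368j - 0.0194k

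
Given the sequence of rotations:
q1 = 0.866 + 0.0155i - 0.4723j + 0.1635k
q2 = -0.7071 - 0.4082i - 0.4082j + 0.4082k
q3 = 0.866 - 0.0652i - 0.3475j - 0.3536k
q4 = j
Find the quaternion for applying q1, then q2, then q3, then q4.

q2 · q1 = -0.8656 - 0.2384i + 0.0535j + 0.437k
q3 · q2 · q1 = -0.592 - 0.283i + 0.4599j + 0.5982k
q4 · q3 · q2 · q1 = -0.4599 + 0.5982i - 0.592j + 0.283k
-0.4599 + 0.5982i - 0.592j + 0.283k


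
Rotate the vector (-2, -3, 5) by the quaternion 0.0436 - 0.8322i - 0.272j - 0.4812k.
(1.624, 3.395, -4.882)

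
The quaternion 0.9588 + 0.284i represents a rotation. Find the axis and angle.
axis = (1, 0, 0), θ = 33°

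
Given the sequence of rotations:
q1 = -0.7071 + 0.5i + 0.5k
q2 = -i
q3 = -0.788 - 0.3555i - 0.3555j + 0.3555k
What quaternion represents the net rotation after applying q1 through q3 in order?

q2 · q1 = 0.5 + 0.7071i + 0.5j
q3 · q2 · q1 = 0.0351 - 0.9127i - 0.3204j + 0.2514k
0.0351 - 0.9127i - 0.3204j + 0.2514k


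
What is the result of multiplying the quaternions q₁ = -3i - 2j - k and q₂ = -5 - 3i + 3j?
-3 + 18i + 13j - 10k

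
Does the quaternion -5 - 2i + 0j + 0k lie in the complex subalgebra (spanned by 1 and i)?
Yes. The quaternion -5 - 2i has j- and k-coefficients y = z = 0, so it lies in the complex subalgebra spanned by 1 and i.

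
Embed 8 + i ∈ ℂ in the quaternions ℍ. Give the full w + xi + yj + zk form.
8 + i + 0j + 0k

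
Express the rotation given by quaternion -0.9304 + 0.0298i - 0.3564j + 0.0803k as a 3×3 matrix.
[[0.7331, 0.1282, 0.668], [-0.1707, 0.9853, -0.0018], [-0.6584, -0.1127, 0.7442]]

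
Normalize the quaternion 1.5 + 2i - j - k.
0.5222 + 0.6963i - 0.3482j - 0.3482k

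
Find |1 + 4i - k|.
√18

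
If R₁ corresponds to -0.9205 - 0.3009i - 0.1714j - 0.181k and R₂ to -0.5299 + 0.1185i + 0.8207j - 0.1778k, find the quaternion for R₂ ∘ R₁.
0.6319 - 0.1287i - 0.5897j + 0.4862k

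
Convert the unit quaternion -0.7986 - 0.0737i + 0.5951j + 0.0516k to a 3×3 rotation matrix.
[[0.2864, -0.0053, -0.9581], [-0.1701, 0.9838, -0.0563], [0.9429, 0.1791, 0.2808]]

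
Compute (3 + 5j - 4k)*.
3 - 5j + 4k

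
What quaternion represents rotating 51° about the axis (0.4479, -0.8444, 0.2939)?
0.9026 + 0.1928i - 0.3635j + 0.1265k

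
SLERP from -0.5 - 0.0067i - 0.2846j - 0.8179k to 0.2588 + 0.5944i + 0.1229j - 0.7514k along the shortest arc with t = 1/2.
-0.1418 + 0.3456i - 0.0951j - 0.9227k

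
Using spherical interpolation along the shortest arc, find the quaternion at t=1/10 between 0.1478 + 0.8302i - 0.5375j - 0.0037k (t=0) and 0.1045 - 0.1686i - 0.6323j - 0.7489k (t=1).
0.1564 + 0.7744i - 0.6037j - 0.1069k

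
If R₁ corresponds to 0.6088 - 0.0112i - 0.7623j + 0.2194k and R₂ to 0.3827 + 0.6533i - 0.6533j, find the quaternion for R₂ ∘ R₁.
-0.2577 + 0.2501i - 0.8328j - 0.4214k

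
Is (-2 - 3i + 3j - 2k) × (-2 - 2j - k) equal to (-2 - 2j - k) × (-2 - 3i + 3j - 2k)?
No: pq = 8 - i - 5j + 12k ≠ 8 + 13i + j = qp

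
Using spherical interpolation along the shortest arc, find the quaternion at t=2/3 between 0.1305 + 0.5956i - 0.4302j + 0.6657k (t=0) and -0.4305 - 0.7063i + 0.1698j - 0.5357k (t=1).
0.3369 + 0.6835i - 0.2627j + 0.5918k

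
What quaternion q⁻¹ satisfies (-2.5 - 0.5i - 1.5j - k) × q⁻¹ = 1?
-0.2564 + 0.0513i + 0.1538j + 0.1026k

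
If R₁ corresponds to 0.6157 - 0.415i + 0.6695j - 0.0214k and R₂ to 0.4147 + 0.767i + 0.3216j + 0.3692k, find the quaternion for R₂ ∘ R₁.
0.3662 + 0.0461i + 0.3388j + 0.8654k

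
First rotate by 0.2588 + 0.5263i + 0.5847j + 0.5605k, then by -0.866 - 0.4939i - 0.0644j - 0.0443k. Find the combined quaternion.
0.0983 - 0.5938i - 0.2695j - 0.7517k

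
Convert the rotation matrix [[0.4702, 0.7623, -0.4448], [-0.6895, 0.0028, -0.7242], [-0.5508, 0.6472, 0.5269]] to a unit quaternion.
0.7071 + 0.4849i + 0.0375j - 0.5133k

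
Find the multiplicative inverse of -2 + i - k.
-0.3333 - 0.1667i + 0.1667k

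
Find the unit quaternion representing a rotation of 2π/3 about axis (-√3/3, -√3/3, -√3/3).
0.5 - 0.5i - 0.5j - 0.5k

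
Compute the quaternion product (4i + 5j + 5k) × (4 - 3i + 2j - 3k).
17 - 9i + 17j + 43k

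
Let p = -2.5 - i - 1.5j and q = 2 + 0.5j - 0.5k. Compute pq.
-4.25 - 1.25i - 4.75j + 0.75k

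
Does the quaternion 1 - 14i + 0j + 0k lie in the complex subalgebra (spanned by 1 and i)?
Yes. The quaternion 1 - 14i has j- and k-coefficients y = z = 0, so it lies in the complex subalgebra spanned by 1 and i.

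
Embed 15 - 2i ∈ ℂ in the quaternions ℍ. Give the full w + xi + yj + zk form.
15 - 2i + 0j + 0k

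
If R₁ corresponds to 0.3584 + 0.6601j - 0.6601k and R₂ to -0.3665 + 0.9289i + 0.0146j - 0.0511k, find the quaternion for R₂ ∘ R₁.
-0.1747 + 0.357i + 0.3765j + 0.8368k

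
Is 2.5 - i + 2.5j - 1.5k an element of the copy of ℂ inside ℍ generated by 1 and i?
No. The quaternion 2.5 - i + 2.5j - 1.5k has j-coefficient y = 2.5 and k-coefficient z = -1.5, not both zero, so it does not lie in the complex subalgebra spanned by 1 and i.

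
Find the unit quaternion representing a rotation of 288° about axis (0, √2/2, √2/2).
-0.809 + 0.4156j + 0.4156k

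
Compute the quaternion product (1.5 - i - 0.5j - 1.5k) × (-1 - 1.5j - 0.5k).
-3 - i - 2.25j + 2.25k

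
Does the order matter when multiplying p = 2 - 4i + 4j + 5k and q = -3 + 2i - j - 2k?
Yes: pq = 16 + 13i - 12j - 23k ≠ 16 + 19i - 16j - 15k = qp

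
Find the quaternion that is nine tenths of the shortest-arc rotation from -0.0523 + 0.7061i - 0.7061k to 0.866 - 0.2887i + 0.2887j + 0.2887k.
-0.8189 + 0.3578i - 0.2708j - 0.3578k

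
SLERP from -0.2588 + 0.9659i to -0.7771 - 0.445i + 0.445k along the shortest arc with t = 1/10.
-0.1417 + 0.988i - 0.0611k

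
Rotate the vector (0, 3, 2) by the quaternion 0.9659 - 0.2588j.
(-1, 3, 1.732)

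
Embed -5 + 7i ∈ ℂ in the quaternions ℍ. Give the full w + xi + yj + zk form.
-5 + 7i + 0j + 0k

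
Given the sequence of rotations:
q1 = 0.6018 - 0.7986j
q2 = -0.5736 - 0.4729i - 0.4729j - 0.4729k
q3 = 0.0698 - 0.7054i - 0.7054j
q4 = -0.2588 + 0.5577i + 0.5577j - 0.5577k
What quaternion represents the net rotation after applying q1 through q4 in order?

q2 · q1 = -0.7229 - 0.6622i + 0.1735j + 0.0931k
q3 · q2 · q1 = -0.3952 + 0.398i + 0.5877j - 0.583k
q4 · q3 · q2 · q1 = -0.7726 - 0.3208i - 0.2693j + 0.4771k
-0.7726 - 0.3208i - 0.2693j + 0.4771k


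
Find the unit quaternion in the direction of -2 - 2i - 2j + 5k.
-0.3288 - 0.3288i - 0.3288j + 0.822k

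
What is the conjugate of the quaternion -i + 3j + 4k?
i - 3j - 4k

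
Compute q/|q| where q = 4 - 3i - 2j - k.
0.7303 - 0.5477i - 0.3651j - 0.1826k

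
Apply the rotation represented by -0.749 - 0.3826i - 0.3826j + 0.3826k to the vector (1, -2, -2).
(-1.878, 0.622, -2.256)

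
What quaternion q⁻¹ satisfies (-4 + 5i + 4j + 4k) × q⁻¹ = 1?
-0.0548 - 0.0685i - 0.0548j - 0.0548k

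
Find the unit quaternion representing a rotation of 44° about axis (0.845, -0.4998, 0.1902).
0.9272 + 0.3165i - 0.1872j + 0.0713k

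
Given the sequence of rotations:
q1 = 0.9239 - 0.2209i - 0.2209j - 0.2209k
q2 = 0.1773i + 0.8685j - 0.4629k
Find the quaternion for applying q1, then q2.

q2 · q1 = 0.1288 - 0.1303i + 0.9438j - 0.275k
0.1288 - 0.1303i + 0.9438j - 0.275k
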